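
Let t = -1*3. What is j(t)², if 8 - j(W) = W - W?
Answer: 64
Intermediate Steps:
t = -3
j(W) = 8 (j(W) = 8 - (W - W) = 8 - 1*0 = 8 + 0 = 8)
j(t)² = 8² = 64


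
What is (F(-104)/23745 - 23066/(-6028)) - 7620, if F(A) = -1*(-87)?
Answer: -181689901099/23855810 ≈ -7616.2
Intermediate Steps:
F(A) = 87
(F(-104)/23745 - 23066/(-6028)) - 7620 = (87/23745 - 23066/(-6028)) - 7620 = (87*(1/23745) - 23066*(-1/6028)) - 7620 = (29/7915 + 11533/3014) - 7620 = 91371101/23855810 - 7620 = -181689901099/23855810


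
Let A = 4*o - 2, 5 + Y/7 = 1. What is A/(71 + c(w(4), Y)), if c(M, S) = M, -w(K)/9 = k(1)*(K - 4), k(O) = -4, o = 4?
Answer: 14/71 ≈ 0.19718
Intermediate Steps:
w(K) = -144 + 36*K (w(K) = -(-36)*(K - 4) = -(-36)*(-4 + K) = -9*(16 - 4*K) = -144 + 36*K)
Y = -28 (Y = -35 + 7*1 = -35 + 7 = -28)
A = 14 (A = 4*4 - 2 = 16 - 2 = 14)
A/(71 + c(w(4), Y)) = 14/(71 + (-144 + 36*4)) = 14/(71 + (-144 + 144)) = 14/(71 + 0) = 14/71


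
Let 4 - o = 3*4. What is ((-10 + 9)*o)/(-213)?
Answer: -8/213 ≈ -0.037559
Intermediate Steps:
o = -8 (o = 4 - 3*4 = 4 - 1*12 = 4 - 12 = -8)
((-10 + 9)*o)/(-213) = ((-10 + 9)*(-8))/(-213) = -1*(-8)*(-1/213) = 8*(-1/213) = -8/213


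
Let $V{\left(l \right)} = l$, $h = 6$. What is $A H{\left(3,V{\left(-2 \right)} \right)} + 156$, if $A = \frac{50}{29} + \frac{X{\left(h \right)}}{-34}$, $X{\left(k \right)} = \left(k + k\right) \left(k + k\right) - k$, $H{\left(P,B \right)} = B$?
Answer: $\frac{79210}{493} \approx 160.67$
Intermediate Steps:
$X{\left(k \right)} = - k + 4 k^{2}$ ($X{\left(k \right)} = 2 k 2 k - k = 4 k^{2} - k = - k + 4 k^{2}$)
$A = - \frac{1151}{493}$ ($A = \frac{50}{29} + \frac{6 \left(-1 + 4 \cdot 6\right)}{-34} = 50 \cdot \frac{1}{29} + 6 \left(-1 + 24\right) \left(- \frac{1}{34}\right) = \frac{50}{29} + 6 \cdot 23 \left(- \frac{1}{34}\right) = \frac{50}{29} + 138 \left(- \frac{1}{34}\right) = \frac{50}{29} - \frac{69}{17} = - \frac{1151}{493} \approx -2.3347$)
$A H{\left(3,V{\left(-2 \right)} \right)} + 156 = \left(- \frac{1151}{493}\right) \left(-2\right) + 156 = \frac{2302}{493} + 156 = \frac{79210}{493}$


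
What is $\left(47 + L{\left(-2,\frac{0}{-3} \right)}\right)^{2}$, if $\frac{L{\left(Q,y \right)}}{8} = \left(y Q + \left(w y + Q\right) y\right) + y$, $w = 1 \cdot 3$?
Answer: $2209$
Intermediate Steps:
$w = 3$
$L{\left(Q,y \right)} = 8 y + 8 Q y + 8 y \left(Q + 3 y\right)$ ($L{\left(Q,y \right)} = 8 \left(\left(y Q + \left(3 y + Q\right) y\right) + y\right) = 8 \left(\left(Q y + \left(Q + 3 y\right) y\right) + y\right) = 8 \left(\left(Q y + y \left(Q + 3 y\right)\right) + y\right) = 8 \left(y + Q y + y \left(Q + 3 y\right)\right) = 8 y + 8 Q y + 8 y \left(Q + 3 y\right)$)
$\left(47 + L{\left(-2,\frac{0}{-3} \right)}\right)^{2} = \left(47 + 8 \frac{0}{-3} \left(1 + 2 \left(-2\right) + 3 \frac{0}{-3}\right)\right)^{2} = \left(47 + 8 \cdot 0 \left(- \frac{1}{3}\right) \left(1 - 4 + 3 \cdot 0 \left(- \frac{1}{3}\right)\right)\right)^{2} = \left(47 + 8 \cdot 0 \left(1 - 4 + 3 \cdot 0\right)\right)^{2} = \left(47 + 8 \cdot 0 \left(1 - 4 + 0\right)\right)^{2} = \left(47 + 8 \cdot 0 \left(-3\right)\right)^{2} = \left(47 + 0\right)^{2} = 47^{2} = 2209$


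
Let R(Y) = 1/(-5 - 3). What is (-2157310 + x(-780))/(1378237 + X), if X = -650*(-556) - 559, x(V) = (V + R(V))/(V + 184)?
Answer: -10286047839/8291923904 ≈ -1.2405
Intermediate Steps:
R(Y) = -⅛ (R(Y) = 1/(-8) = -⅛)
x(V) = (-⅛ + V)/(184 + V) (x(V) = (V - ⅛)/(V + 184) = (-⅛ + V)/(184 + V))
X = 360841 (X = 361400 - 559 = 360841)
(-2157310 + x(-780))/(1378237 + X) = (-2157310 + (-⅛ - 780)/(184 - 780))/(1378237 + 360841) = (-2157310 - 6241/8/(-596))/1739078 = (-2157310 - 1/596*(-6241/8))*(1/1739078) = (-2157310 + 6241/4768)*(1/1739078) = -10286047839/4768*1/1739078 = -10286047839/8291923904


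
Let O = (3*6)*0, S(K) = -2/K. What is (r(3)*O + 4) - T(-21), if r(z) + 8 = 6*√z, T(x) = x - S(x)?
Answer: 527/21 ≈ 25.095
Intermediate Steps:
T(x) = x + 2/x (T(x) = x - (-2)/x = x + 2/x)
O = 0 (O = 18*0 = 0)
r(z) = -8 + 6*√z
(r(3)*O + 4) - T(-21) = ((-8 + 6*√3)*0 + 4) - (-21 + 2/(-21)) = (0 + 4) - (-21 + 2*(-1/21)) = 4 - (-21 - 2/21) = 4 - 1*(-443/21) = 4 + 443/21 = 527/21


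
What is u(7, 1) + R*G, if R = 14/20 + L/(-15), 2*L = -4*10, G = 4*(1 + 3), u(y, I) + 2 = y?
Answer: 563/15 ≈ 37.533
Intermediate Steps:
u(y, I) = -2 + y
G = 16 (G = 4*4 = 16)
L = -20 (L = (-4*10)/2 = (½)*(-40) = -20)
R = 61/30 (R = 14/20 - 20/(-15) = 14*(1/20) - 20*(-1/15) = 7/10 + 4/3 = 61/30 ≈ 2.0333)
u(7, 1) + R*G = (-2 + 7) + (61/30)*16 = 5 + 488/15 = 563/15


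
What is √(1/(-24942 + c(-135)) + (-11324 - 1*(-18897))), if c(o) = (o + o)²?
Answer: √17417671070730/47958 ≈ 87.023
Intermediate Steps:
c(o) = 4*o² (c(o) = (2*o)² = 4*o²)
√(1/(-24942 + c(-135)) + (-11324 - 1*(-18897))) = √(1/(-24942 + 4*(-135)²) + (-11324 - 1*(-18897))) = √(1/(-24942 + 4*18225) + (-11324 + 18897)) = √(1/(-24942 + 72900) + 7573) = √(1/47958 + 7573) = √(363185935/47958) = √17417671070730/47958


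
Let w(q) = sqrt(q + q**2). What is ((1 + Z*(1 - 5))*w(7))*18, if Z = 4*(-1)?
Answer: 612*sqrt(14) ≈ 2289.9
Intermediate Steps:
Z = -4
((1 + Z*(1 - 5))*w(7))*18 = ((1 - 4*(1 - 5))*sqrt(7*(1 + 7)))*18 = ((1 - 4*(-4))*sqrt(7*8))*18 = ((1 + 16)*sqrt(56))*18 = (17*(2*sqrt(14)))*18 = (34*sqrt(14))*18 = 612*sqrt(14)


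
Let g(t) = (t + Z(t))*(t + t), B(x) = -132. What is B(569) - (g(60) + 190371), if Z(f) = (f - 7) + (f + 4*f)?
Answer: -240063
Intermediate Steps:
Z(f) = -7 + 6*f (Z(f) = (-7 + f) + 5*f = -7 + 6*f)
g(t) = 2*t*(-7 + 7*t) (g(t) = (t + (-7 + 6*t))*(t + t) = (-7 + 7*t)*(2*t) = 2*t*(-7 + 7*t))
B(569) - (g(60) + 190371) = -132 - (14*60*(-1 + 60) + 190371) = -132 - (14*60*59 + 190371) = -132 - (49560 + 190371) = -132 - 1*239931 = -132 - 239931 = -240063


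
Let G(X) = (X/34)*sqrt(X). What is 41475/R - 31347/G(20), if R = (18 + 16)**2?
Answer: 41475/1156 - 532899*sqrt(5)/100 ≈ -11880.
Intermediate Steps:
G(X) = X**(3/2)/34 (G(X) = (X*(1/34))*sqrt(X) = (X/34)*sqrt(X) = X**(3/2)/34)
R = 1156 (R = 34**2 = 1156)
41475/R - 31347/G(20) = 41475/1156 - 31347*17*sqrt(5)/100 = 41475/1156 - 532899*sqrt(5)/100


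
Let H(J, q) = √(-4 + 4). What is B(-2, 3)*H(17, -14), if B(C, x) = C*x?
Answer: 0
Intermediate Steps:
H(J, q) = 0 (H(J, q) = √0 = 0)
B(-2, 3)*H(17, -14) = -2*3*0 = -6*0 = 0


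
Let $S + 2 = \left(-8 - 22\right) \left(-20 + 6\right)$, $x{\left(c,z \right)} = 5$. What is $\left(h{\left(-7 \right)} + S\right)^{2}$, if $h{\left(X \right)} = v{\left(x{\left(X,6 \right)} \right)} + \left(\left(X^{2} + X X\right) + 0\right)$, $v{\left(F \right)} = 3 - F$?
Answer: $264196$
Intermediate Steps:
$h{\left(X \right)} = -2 + 2 X^{2}$ ($h{\left(X \right)} = \left(3 - 5\right) + \left(\left(X^{2} + X X\right) + 0\right) = \left(3 - 5\right) + \left(\left(X^{2} + X^{2}\right) + 0\right) = -2 + \left(2 X^{2} + 0\right) = -2 + 2 X^{2}$)
$S = 418$ ($S = -2 + \left(-8 - 22\right) \left(-20 + 6\right) = -2 - -420 = -2 + 420 = 418$)
$\left(h{\left(-7 \right)} + S\right)^{2} = \left(\left(-2 + 2 \left(-7\right)^{2}\right) + 418\right)^{2} = \left(\left(-2 + 2 \cdot 49\right) + 418\right)^{2} = \left(\left(-2 + 98\right) + 418\right)^{2} = \left(96 + 418\right)^{2} = 514^{2} = 264196$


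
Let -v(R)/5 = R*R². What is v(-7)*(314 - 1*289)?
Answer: 42875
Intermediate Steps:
v(R) = -5*R³ (v(R) = -5*R*R² = -5*R³)
v(-7)*(314 - 1*289) = (-5*(-7)³)*(314 - 1*289) = (-5*(-343))*(314 - 289) = 1715*25 = 42875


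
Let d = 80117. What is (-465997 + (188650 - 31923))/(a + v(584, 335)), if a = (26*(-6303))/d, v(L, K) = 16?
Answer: -12388892295/558997 ≈ -22163.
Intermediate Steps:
a = -163878/80117 (a = (26*(-6303))/80117 = -163878*1/80117 = -163878/80117 ≈ -2.0455)
(-465997 + (188650 - 31923))/(a + v(584, 335)) = (-465997 + (188650 - 31923))/(-163878/80117 + 16) = (-465997 + 156727)/(1117994/80117) = -309270*80117/1117994 = -12388892295/558997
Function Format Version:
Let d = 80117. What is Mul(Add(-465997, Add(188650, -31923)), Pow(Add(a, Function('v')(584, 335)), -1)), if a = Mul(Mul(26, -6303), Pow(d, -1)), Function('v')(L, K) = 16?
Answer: Rational(-12388892295, 558997) ≈ -22163.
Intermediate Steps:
a = Rational(-163878, 80117) (a = Mul(Mul(26, -6303), Pow(80117, -1)) = Mul(-163878, Rational(1, 80117)) = Rational(-163878, 80117) ≈ -2.0455)
Mul(Add(-465997, Add(188650, -31923)), Pow(Add(a, Function('v')(584, 335)), -1)) = Mul(Add(-465997, Add(188650, -31923)), Pow(Add(Rational(-163878, 80117), 16), -1)) = Mul(Add(-465997, 156727), Pow(Rational(1117994, 80117), -1)) = Mul(-309270, Rational(80117, 1117994)) = Rational(-12388892295, 558997)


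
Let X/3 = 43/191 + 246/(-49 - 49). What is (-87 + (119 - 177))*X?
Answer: 9302910/9359 ≈ 994.01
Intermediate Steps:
X = -64158/9359 (X = 3*(43/191 + 246/(-49 - 49)) = 3*(43*(1/191) + 246/(-98)) = 3*(43/191 + 246*(-1/98)) = 3*(43/191 - 123/49) = 3*(-21386/9359) = -64158/9359 ≈ -6.8552)
(-87 + (119 - 177))*X = (-87 + (119 - 177))*(-64158/9359) = (-87 - 58)*(-64158/9359) = -145*(-64158/9359) = 9302910/9359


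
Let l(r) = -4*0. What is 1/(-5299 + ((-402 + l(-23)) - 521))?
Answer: -1/6222 ≈ -0.00016072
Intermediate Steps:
l(r) = 0
1/(-5299 + ((-402 + l(-23)) - 521)) = 1/(-5299 + ((-402 + 0) - 521)) = 1/(-5299 + (-402 - 521)) = 1/(-5299 - 923) = 1/(-6222) = -1/6222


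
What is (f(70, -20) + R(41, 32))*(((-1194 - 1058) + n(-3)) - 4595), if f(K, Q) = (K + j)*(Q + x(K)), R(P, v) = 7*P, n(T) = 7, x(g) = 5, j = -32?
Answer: 1935720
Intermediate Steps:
f(K, Q) = (-32 + K)*(5 + Q) (f(K, Q) = (K - 32)*(Q + 5) = (-32 + K)*(5 + Q))
(f(70, -20) + R(41, 32))*(((-1194 - 1058) + n(-3)) - 4595) = ((-160 - 32*(-20) + 5*70 + 70*(-20)) + 7*41)*(((-1194 - 1058) + 7) - 4595) = ((-160 + 640 + 350 - 1400) + 287)*((-2252 + 7) - 4595) = (-570 + 287)*(-2245 - 4595) = -283*(-6840) = 1935720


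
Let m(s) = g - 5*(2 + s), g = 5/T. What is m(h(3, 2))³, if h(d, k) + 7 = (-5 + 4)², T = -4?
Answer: 421875/64 ≈ 6591.8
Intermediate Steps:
h(d, k) = -6 (h(d, k) = -7 + (-5 + 4)² = -7 + (-1)² = -7 + 1 = -6)
g = -5/4 (g = 5/(-4) = 5*(-¼) = -5/4 ≈ -1.2500)
m(s) = -45/4 - 5*s (m(s) = -5/4 - 5*(2 + s) = -5/4 + (-10 - 5*s) = -45/4 - 5*s)
m(h(3, 2))³ = (-45/4 - 5*(-6))³ = (-45/4 + 30)³ = (75/4)³ = 421875/64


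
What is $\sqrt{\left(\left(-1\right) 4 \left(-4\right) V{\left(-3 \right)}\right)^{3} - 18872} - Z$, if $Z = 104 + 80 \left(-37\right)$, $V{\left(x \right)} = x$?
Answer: $2856 + 2 i \sqrt{32366} \approx 2856.0 + 359.81 i$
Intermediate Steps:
$Z = -2856$ ($Z = 104 - 2960 = -2856$)
$\sqrt{\left(\left(-1\right) 4 \left(-4\right) V{\left(-3 \right)}\right)^{3} - 18872} - Z = \sqrt{\left(\left(-1\right) 4 \left(-4\right) \left(-3\right)\right)^{3} - 18872} - -2856 = \sqrt{\left(\left(-4\right) \left(-4\right) \left(-3\right)\right)^{3} - 18872} + 2856 = \sqrt{\left(16 \left(-3\right)\right)^{3} - 18872} + 2856 = \sqrt{\left(-48\right)^{3} - 18872} + 2856 = \sqrt{-110592 - 18872} + 2856 = \sqrt{-129464} + 2856 = 2 i \sqrt{32366} + 2856 = 2856 + 2 i \sqrt{32366}$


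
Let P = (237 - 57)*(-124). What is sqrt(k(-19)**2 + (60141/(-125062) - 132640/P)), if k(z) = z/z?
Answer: sqrt(874113145806110)/11630766 ≈ 2.5420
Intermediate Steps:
P = -22320 (P = 180*(-124) = -22320)
k(z) = 1
sqrt(k(-19)**2 + (60141/(-125062) - 132640/P)) = sqrt(1**2 + (60141/(-125062) - 132640/(-22320))) = sqrt(1 + (60141*(-1/125062) - 132640*(-1/22320))) = sqrt(1 + (-60141/125062 + 1658/279)) = sqrt(1 + 190573457/34892298) = sqrt(225465755/34892298) = sqrt(874113145806110)/11630766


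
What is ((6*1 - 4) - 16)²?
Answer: 196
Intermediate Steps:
((6*1 - 4) - 16)² = ((6 - 4) - 16)² = (2 - 16)² = (-14)² = 196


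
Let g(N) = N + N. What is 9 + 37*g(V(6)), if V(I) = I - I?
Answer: 9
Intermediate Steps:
V(I) = 0
g(N) = 2*N
9 + 37*g(V(6)) = 9 + 37*(2*0) = 9 + 37*0 = 9 + 0 = 9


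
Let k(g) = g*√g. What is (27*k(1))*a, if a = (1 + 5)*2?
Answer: 324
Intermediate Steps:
k(g) = g^(3/2)
a = 12 (a = 6*2 = 12)
(27*k(1))*a = (27*1^(3/2))*12 = (27*1)*12 = 27*12 = 324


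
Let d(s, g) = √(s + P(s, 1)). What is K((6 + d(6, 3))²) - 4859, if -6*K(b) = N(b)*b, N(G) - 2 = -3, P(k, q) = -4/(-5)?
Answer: -72778/15 + 2*√170/5 ≈ -4846.6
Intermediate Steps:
P(k, q) = ⅘ (P(k, q) = -4*(-⅕) = ⅘)
N(G) = -1 (N(G) = 2 - 3 = -1)
d(s, g) = √(⅘ + s) (d(s, g) = √(s + ⅘) = √(⅘ + s))
K(b) = b/6 (K(b) = -(-1)*b/6 = b/6)
K((6 + d(6, 3))²) - 4859 = (6 + √(20 + 25*6)/5)²/6 - 4859 = (6 + √(20 + 150)/5)²/6 - 4859 = (6 + √170/5)²/6 - 4859 = -4859 + (6 + √170/5)²/6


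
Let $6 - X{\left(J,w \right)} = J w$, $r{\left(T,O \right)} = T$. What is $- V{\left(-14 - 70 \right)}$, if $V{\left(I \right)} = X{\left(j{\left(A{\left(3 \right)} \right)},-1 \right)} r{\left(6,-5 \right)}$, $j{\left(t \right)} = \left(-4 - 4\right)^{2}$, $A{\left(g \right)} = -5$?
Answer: $-420$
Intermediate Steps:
$j{\left(t \right)} = 64$ ($j{\left(t \right)} = \left(-8\right)^{2} = 64$)
$X{\left(J,w \right)} = 6 - J w$
$V{\left(I \right)} = 420$ ($V{\left(I \right)} = \left(6 - 64 \left(-1\right)\right) 6 = \left(6 + 64\right) 6 = 70 \cdot 6 = 420$)
$- V{\left(-14 - 70 \right)} = \left(-1\right) 420 = -420$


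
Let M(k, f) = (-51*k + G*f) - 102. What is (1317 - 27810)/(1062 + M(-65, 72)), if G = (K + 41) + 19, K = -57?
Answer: -8831/1497 ≈ -5.8991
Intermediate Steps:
G = 3 (G = (-57 + 41) + 19 = -16 + 19 = 3)
M(k, f) = -102 - 51*k + 3*f (M(k, f) = (-51*k + 3*f) - 102 = -102 - 51*k + 3*f)
(1317 - 27810)/(1062 + M(-65, 72)) = (1317 - 27810)/(1062 + (-102 - 51*(-65) + 3*72)) = -26493/(1062 + (-102 + 3315 + 216)) = -26493/(1062 + 3429) = -26493/4491 = -26493*1/4491 = -8831/1497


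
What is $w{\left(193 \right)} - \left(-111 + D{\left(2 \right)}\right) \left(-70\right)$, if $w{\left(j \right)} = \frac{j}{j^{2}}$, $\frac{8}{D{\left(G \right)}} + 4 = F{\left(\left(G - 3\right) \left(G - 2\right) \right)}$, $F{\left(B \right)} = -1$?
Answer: $- \frac{1521225}{193} \approx -7882.0$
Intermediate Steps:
$D{\left(G \right)} = - \frac{8}{5}$ ($D{\left(G \right)} = \frac{8}{-4 - 1} = \frac{8}{-5} = 8 \left(- \frac{1}{5}\right) = - \frac{8}{5}$)
$w{\left(j \right)} = \frac{1}{j}$ ($w{\left(j \right)} = \frac{j}{j^{2}} = \frac{1}{j}$)
$w{\left(193 \right)} - \left(-111 + D{\left(2 \right)}\right) \left(-70\right) = \frac{1}{193} - \left(-111 - \frac{8}{5}\right) \left(-70\right) = \frac{1}{193} - \left(- \frac{563}{5}\right) \left(-70\right) = \frac{1}{193} - 7882 = - \frac{1521225}{193}$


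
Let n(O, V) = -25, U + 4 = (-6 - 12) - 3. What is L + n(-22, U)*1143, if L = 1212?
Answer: -27363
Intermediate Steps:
U = -25 (U = -4 + ((-6 - 12) - 3) = -4 + (-18 - 3) = -4 - 21 = -25)
L + n(-22, U)*1143 = 1212 - 25*1143 = 1212 - 28575 = -27363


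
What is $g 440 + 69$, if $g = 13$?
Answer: $5789$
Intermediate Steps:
$g 440 + 69 = 13 \cdot 440 + 69 = 5720 + 69 = 5789$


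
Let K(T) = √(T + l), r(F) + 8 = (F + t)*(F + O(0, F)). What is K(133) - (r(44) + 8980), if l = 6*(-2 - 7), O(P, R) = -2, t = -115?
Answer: -5990 + √79 ≈ -5981.1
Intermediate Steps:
l = -54 (l = 6*(-9) = -54)
r(F) = -8 + (-115 + F)*(-2 + F) (r(F) = -8 + (F - 115)*(F - 2) = -8 + (-115 + F)*(-2 + F))
K(T) = √(-54 + T) (K(T) = √(T - 54) = √(-54 + T))
K(133) - (r(44) + 8980) = √(-54 + 133) - ((222 + 44² - 117*44) + 8980) = √79 - ((222 + 1936 - 5148) + 8980) = √79 - (-2990 + 8980) = √79 - 1*5990 = √79 - 5990 = -5990 + √79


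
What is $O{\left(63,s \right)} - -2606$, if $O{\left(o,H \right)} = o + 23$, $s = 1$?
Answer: $2692$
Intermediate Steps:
$O{\left(o,H \right)} = 23 + o$
$O{\left(63,s \right)} - -2606 = \left(23 + 63\right) - -2606 = 86 + 2606 = 2692$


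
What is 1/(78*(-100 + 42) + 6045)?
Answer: 1/1521 ≈ 0.00065746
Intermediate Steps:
1/(78*(-100 + 42) + 6045) = 1/(78*(-58) + 6045) = 1/(-4524 + 6045) = 1/1521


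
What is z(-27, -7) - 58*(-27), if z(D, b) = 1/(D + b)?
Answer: 53243/34 ≈ 1566.0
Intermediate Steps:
z(-27, -7) - 58*(-27) = 1/(-27 - 7) - 58*(-27) = 1/(-34) + 1566 = -1/34 + 1566 = 53243/34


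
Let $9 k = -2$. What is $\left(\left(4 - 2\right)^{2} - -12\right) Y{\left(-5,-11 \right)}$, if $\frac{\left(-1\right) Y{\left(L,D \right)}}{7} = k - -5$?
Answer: $- \frac{4816}{9} \approx -535.11$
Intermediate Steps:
$k = - \frac{2}{9}$ ($k = \frac{1}{9} \left(-2\right) = - \frac{2}{9} \approx -0.22222$)
$Y{\left(L,D \right)} = - \frac{301}{9}$ ($Y{\left(L,D \right)} = - 7 \left(- \frac{2}{9} - -5\right) = - 7 \left(- \frac{2}{9} + 5\right) = \left(-7\right) \frac{43}{9} = - \frac{301}{9}$)
$\left(\left(4 - 2\right)^{2} - -12\right) Y{\left(-5,-11 \right)} = \left(\left(4 - 2\right)^{2} - -12\right) \left(- \frac{301}{9}\right) = \left(2^{2} + 12\right) \left(- \frac{301}{9}\right) = \left(4 + 12\right) \left(- \frac{301}{9}\right) = 16 \left(- \frac{301}{9}\right) = - \frac{4816}{9}$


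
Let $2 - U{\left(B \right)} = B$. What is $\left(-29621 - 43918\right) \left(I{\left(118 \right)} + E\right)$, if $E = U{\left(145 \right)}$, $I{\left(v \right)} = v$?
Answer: $1838475$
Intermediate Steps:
$U{\left(B \right)} = 2 - B$
$E = -143$ ($E = 2 - 145 = -143$)
$\left(-29621 - 43918\right) \left(I{\left(118 \right)} + E\right) = \left(-29621 - 43918\right) \left(118 - 143\right) = \left(-73539\right) \left(-25\right) = 1838475$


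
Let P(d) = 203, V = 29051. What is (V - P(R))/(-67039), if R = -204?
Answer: -28848/67039 ≈ -0.43032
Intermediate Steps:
(V - P(R))/(-67039) = (29051 - 1*203)/(-67039) = (29051 - 203)*(-1/67039) = 28848*(-1/67039) = -28848/67039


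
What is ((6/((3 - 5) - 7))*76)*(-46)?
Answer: 6992/3 ≈ 2330.7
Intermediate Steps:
((6/((3 - 5) - 7))*76)*(-46) = ((6/(-2 - 7))*76)*(-46) = ((6/(-9))*76)*(-46) = (-⅑*6*76)*(-46) = -⅔*76*(-46) = -152/3*(-46) = 6992/3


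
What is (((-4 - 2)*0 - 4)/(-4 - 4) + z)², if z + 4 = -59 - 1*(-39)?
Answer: 2209/4 ≈ 552.25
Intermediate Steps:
z = -24 (z = -4 + (-59 - 1*(-39)) = -4 + (-59 + 39) = -4 - 20 = -24)
(((-4 - 2)*0 - 4)/(-4 - 4) + z)² = (((-4 - 2)*0 - 4)/(-4 - 4) - 24)² = ((-6*0 - 4)/(-8) - 24)² = ((0 - 4)*(-⅛) - 24)² = (-4*(-⅛) - 24)² = (½ - 24)² = (-47/2)² = 2209/4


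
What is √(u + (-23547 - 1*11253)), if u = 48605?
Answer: √13805 ≈ 117.49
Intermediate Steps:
√(u + (-23547 - 1*11253)) = √(48605 + (-23547 - 1*11253)) = √(48605 + (-23547 - 11253)) = √(48605 - 34800) = √13805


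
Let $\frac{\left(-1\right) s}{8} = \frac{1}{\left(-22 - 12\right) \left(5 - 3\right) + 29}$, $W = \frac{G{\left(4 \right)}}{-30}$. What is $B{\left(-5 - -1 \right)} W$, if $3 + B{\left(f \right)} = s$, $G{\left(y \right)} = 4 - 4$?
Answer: $0$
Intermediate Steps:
$G{\left(y \right)} = 0$ ($G{\left(y \right)} = 4 - 4 = 0$)
$W = 0$ ($W = \frac{0}{-30} = 0 \left(- \frac{1}{30}\right) = 0$)
$s = \frac{8}{39}$ ($s = - \frac{8}{\left(-22 - 12\right) \left(5 - 3\right) + 29} = - \frac{8}{\left(-34\right) 2 + 29} = - \frac{8}{-68 + 29} = - \frac{8}{-39} = \left(-8\right) \left(- \frac{1}{39}\right) = \frac{8}{39} \approx 0.20513$)
$B{\left(f \right)} = - \frac{109}{39}$ ($B{\left(f \right)} = -3 + \frac{8}{39} = - \frac{109}{39}$)
$B{\left(-5 - -1 \right)} W = \left(- \frac{109}{39}\right) 0 = 0$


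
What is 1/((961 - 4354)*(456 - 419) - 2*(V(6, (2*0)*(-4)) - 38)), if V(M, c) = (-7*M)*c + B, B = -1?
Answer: -1/125463 ≈ -7.9705e-6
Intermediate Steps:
V(M, c) = -1 - 7*M*c (V(M, c) = (-7*M)*c - 1 = -7*M*c - 1 = -1 - 7*M*c)
1/((961 - 4354)*(456 - 419) - 2*(V(6, (2*0)*(-4)) - 38)) = 1/((961 - 4354)*(456 - 419) - 2*((-1 - 7*6*(2*0)*(-4)) - 38)) = 1/(-3393*37 - 2*((-1 - 7*6*0*(-4)) - 38)) = 1/(-125541 - 2*((-1 - 7*6*0) - 38)) = 1/(-125541 - 2*((-1 + 0) - 38)) = 1/(-125541 - 2*(-1 - 38)) = 1/(-125541 - 2*(-39)) = 1/(-125541 + 78) = 1/(-125463) = -1/125463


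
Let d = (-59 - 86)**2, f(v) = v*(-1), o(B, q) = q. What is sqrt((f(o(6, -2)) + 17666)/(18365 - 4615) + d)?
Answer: sqrt(1590112799)/275 ≈ 145.00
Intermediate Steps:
f(v) = -v
d = 21025 (d = (-145)**2 = 21025)
sqrt((f(o(6, -2)) + 17666)/(18365 - 4615) + d) = sqrt((-1*(-2) + 17666)/(18365 - 4615) + 21025) = sqrt((2 + 17666)/13750 + 21025) = sqrt(17668*(1/13750) + 21025) = sqrt(8834/6875 + 21025) = sqrt(144555709/6875) = sqrt(1590112799)/275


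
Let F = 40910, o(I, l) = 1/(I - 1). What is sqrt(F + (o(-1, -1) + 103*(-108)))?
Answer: 3*sqrt(13238)/2 ≈ 172.58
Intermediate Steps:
o(I, l) = 1/(-1 + I)
sqrt(F + (o(-1, -1) + 103*(-108))) = sqrt(40910 + (1/(-1 - 1) + 103*(-108))) = sqrt(40910 + (1/(-2) - 11124)) = sqrt(40910 + (-1/2 - 11124)) = sqrt(40910 - 22249/2) = sqrt(59571/2) = 3*sqrt(13238)/2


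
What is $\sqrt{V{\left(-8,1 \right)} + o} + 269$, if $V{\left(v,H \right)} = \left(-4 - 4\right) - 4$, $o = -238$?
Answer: $269 + 5 i \sqrt{10} \approx 269.0 + 15.811 i$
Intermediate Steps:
$V{\left(v,H \right)} = -12$ ($V{\left(v,H \right)} = -8 - 4 = -12$)
$\sqrt{V{\left(-8,1 \right)} + o} + 269 = \sqrt{-12 - 238} + 269 = \sqrt{-250} + 269 = 5 i \sqrt{10} + 269 = 269 + 5 i \sqrt{10}$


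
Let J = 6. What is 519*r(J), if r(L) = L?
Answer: 3114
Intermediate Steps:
519*r(J) = 519*6 = 3114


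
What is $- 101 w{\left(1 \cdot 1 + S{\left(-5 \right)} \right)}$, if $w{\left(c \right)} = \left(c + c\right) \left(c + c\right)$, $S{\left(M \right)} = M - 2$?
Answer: $-14544$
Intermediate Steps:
$S{\left(M \right)} = -2 + M$
$w{\left(c \right)} = 4 c^{2}$ ($w{\left(c \right)} = 2 c 2 c = 4 c^{2}$)
$- 101 w{\left(1 \cdot 1 + S{\left(-5 \right)} \right)} = - 101 \cdot 4 \left(1 \cdot 1 - 7\right)^{2} = - 101 \cdot 4 \left(1 - 7\right)^{2} = - 101 \cdot 4 \left(-6\right)^{2} = - 101 \cdot 4 \cdot 36 = \left(-101\right) 144 = -14544$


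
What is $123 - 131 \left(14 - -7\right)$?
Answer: $-2628$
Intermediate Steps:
$123 - 131 \left(14 - -7\right) = 123 - 131 \left(14 + 7\right) = 123 - 2751 = -2628$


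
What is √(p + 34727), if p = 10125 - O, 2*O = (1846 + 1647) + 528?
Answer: 169*√6/2 ≈ 206.98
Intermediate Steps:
O = 4021/2 (O = ((1846 + 1647) + 528)/2 = (3493 + 528)/2 = (½)*4021 = 4021/2 ≈ 2010.5)
p = 16229/2 (p = 10125 - 1*4021/2 = 10125 - 4021/2 = 16229/2 ≈ 8114.5)
√(p + 34727) = √(16229/2 + 34727) = √(85683/2) = 169*√6/2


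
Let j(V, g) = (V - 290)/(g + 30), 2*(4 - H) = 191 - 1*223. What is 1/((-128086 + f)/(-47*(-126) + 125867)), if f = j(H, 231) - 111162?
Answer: -3821881/6938222 ≈ -0.55084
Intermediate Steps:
H = 20 (H = 4 - (191 - 1*223)/2 = 4 - (191 - 223)/2 = 4 - 1/2*(-32) = 4 + 16 = 20)
j(V, g) = (-290 + V)/(30 + g)
f = -3223728/29 (f = (-290 + 20)/(30 + 231) - 111162 = -270/261 - 111162 = (1/261)*(-270) - 111162 = -30/29 - 111162 = -3223728/29 ≈ -1.1116e+5)
1/((-128086 + f)/(-47*(-126) + 125867)) = 1/((-128086 - 3223728/29)/(-47*(-126) + 125867)) = 1/(-6938222/(29*(5922 + 125867))) = 1/(-6938222/29/131789) = 1/(-6938222/29*1/131789) = 1/(-6938222/3821881) = -3821881/6938222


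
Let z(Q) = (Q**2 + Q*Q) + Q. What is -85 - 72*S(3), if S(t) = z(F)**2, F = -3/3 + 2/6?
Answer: -797/9 ≈ -88.556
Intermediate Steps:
F = -2/3 (F = -3*1/3 + 2*(1/6) = -1 + 1/3 = -2/3 ≈ -0.66667)
z(Q) = Q + 2*Q**2 (z(Q) = (Q**2 + Q**2) + Q = 2*Q**2 + Q = Q + 2*Q**2)
S(t) = 4/81 (S(t) = (-2*(1 + 2*(-2/3))/3)**2 = (-2*(1 - 4/3)/3)**2 = (-2/3*(-1/3))**2 = (2/9)**2 = 4/81)
-85 - 72*S(3) = -85 - 72*4/81 = -85 - 32/9 = -797/9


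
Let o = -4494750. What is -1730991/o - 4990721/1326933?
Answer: -6711711378049/1988077367250 ≈ -3.3760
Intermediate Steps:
-1730991/o - 4990721/1326933 = -1730991/(-4494750) - 4990721/1326933 = -1730991*(-1/4494750) - 4990721*1/1326933 = 576997/1498250 - 4990721/1326933 = -6711711378049/1988077367250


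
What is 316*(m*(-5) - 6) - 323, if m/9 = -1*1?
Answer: 12001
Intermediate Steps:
m = -9 (m = 9*(-1*1) = 9*(-1) = -9)
316*(m*(-5) - 6) - 323 = 316*(-9*(-5) - 6) - 323 = 316*(45 - 6) - 323 = 316*39 - 323 = 12324 - 323 = 12001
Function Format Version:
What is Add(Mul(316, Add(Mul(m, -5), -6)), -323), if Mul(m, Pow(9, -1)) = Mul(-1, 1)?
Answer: 12001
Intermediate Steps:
m = -9 (m = Mul(9, Mul(-1, 1)) = Mul(9, -1) = -9)
Add(Mul(316, Add(Mul(m, -5), -6)), -323) = Add(Mul(316, Add(Mul(-9, -5), -6)), -323) = Add(Mul(316, Add(45, -6)), -323) = Add(Mul(316, 39), -323) = Add(12324, -323) = 12001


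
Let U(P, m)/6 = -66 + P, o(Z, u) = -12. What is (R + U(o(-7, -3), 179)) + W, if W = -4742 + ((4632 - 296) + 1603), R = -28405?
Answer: -27676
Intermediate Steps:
U(P, m) = -396 + 6*P (U(P, m) = 6*(-66 + P) = -396 + 6*P)
W = 1197 (W = -4742 + (4336 + 1603) = -4742 + 5939 = 1197)
(R + U(o(-7, -3), 179)) + W = (-28405 + (-396 + 6*(-12))) + 1197 = (-28405 + (-396 - 72)) + 1197 = (-28405 - 468) + 1197 = -28873 + 1197 = -27676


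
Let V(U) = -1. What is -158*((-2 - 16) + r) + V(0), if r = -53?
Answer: 11217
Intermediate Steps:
-158*((-2 - 16) + r) + V(0) = -158*((-2 - 16) - 53) - 1 = -158*(-18 - 53) - 1 = -158*(-71) - 1 = 11218 - 1 = 11217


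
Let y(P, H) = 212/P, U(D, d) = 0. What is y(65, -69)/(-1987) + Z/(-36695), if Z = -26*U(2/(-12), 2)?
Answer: -212/129155 ≈ -0.0016414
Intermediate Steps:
Z = 0 (Z = -26*0 = 0)
y(65, -69)/(-1987) + Z/(-36695) = (212/65)/(-1987) + 0/(-36695) = (212*(1/65))*(-1/1987) + 0*(-1/36695) = (212/65)*(-1/1987) + 0 = -212/129155 + 0 = -212/129155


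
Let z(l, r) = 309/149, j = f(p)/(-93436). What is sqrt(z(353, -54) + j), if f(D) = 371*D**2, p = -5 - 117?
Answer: 2*I*sqrt(3524445126413)/497213 ≈ 7.5515*I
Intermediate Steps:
p = -122
j = -197213/3337 (j = (371*(-122)**2)/(-93436) = (371*14884)*(-1/93436) = 5521964*(-1/93436) = -197213/3337 ≈ -59.099)
z(l, r) = 309/149 (z(l, r) = 309*(1/149) = 309/149)
sqrt(z(353, -54) + j) = sqrt(309/149 - 197213/3337) = sqrt(-28353604/497213) = 2*I*sqrt(3524445126413)/497213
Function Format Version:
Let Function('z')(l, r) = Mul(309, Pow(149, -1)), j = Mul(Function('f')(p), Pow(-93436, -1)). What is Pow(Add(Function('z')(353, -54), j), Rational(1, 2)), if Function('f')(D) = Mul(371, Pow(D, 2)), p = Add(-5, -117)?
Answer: Mul(Rational(2, 497213), I, Pow(3524445126413, Rational(1, 2))) ≈ Mul(7.5515, I)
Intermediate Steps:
p = -122
j = Rational(-197213, 3337) (j = Mul(Mul(371, Pow(-122, 2)), Pow(-93436, -1)) = Mul(Mul(371, 14884), Rational(-1, 93436)) = Mul(5521964, Rational(-1, 93436)) = Rational(-197213, 3337) ≈ -59.099)
Function('z')(l, r) = Rational(309, 149) (Function('z')(l, r) = Mul(309, Rational(1, 149)) = Rational(309, 149))
Pow(Add(Function('z')(353, -54), j), Rational(1, 2)) = Pow(Add(Rational(309, 149), Rational(-197213, 3337)), Rational(1, 2)) = Pow(Rational(-28353604, 497213), Rational(1, 2)) = Mul(Rational(2, 497213), I, Pow(3524445126413, Rational(1, 2)))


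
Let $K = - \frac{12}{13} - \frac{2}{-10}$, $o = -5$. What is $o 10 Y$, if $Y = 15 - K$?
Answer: $- \frac{10220}{13} \approx -786.15$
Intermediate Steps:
$K = - \frac{47}{65}$ ($K = \left(-12\right) \frac{1}{13} - - \frac{1}{5} = - \frac{12}{13} + \frac{1}{5} = - \frac{47}{65} \approx -0.72308$)
$Y = \frac{1022}{65}$ ($Y = 15 - - \frac{47}{65} = 15 + \frac{47}{65} = \frac{1022}{65} \approx 15.723$)
$o 10 Y = \left(-5\right) 10 \cdot \frac{1022}{65} = \left(-50\right) \frac{1022}{65} = - \frac{10220}{13}$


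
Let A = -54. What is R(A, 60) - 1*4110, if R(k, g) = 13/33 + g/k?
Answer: -406961/99 ≈ -4110.7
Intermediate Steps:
R(k, g) = 13/33 + g/k (R(k, g) = 13*(1/33) + g/k = 13/33 + g/k)
R(A, 60) - 1*4110 = (13/33 + 60/(-54)) - 1*4110 = (13/33 + 60*(-1/54)) - 4110 = (13/33 - 10/9) - 4110 = -71/99 - 4110 = -406961/99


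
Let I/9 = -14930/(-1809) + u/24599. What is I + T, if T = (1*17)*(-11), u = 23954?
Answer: -514006757/4944399 ≈ -103.96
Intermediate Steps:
T = -187 (T = 17*(-11) = -187)
I = 410595856/4944399 (I = 9*(-14930/(-1809) + 23954/24599) = 9*(-14930*(-1/1809) + 23954*(1/24599)) = 9*(14930/1809 + 23954/24599) = 9*(410595856/44499591) = 410595856/4944399 ≈ 83.043)
I + T = 410595856/4944399 - 187 = -514006757/4944399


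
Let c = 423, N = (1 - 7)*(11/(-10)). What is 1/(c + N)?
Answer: 5/2148 ≈ 0.0023277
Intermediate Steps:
N = 33/5 (N = -66*(-1)/10 = -6*(-11/10) = 33/5 ≈ 6.6000)
1/(c + N) = 1/(423 + 33/5) = 1/(2148/5) = 5/2148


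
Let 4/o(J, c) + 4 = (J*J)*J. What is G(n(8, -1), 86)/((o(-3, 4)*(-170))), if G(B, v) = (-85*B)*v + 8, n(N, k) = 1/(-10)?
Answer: 22909/680 ≈ 33.690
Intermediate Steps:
n(N, k) = -⅒
o(J, c) = 4/(-4 + J³) (o(J, c) = 4/(-4 + (J*J)*J) = 4/(-4 + J²*J) = 4/(-4 + J³))
G(B, v) = 8 - 85*B*v (G(B, v) = -85*B*v + 8 = 8 - 85*B*v)
G(n(8, -1), 86)/((o(-3, 4)*(-170))) = (8 - 85*(-⅒)*86)/(((4/(-4 + (-3)³))*(-170))) = (8 + 731)/(((4/(-4 - 27))*(-170))) = 739/(((4/(-31))*(-170))) = 739/(((4*(-1/31))*(-170))) = 739/((-4/31*(-170))) = 739/(680/31) = 739*(31/680) = 22909/680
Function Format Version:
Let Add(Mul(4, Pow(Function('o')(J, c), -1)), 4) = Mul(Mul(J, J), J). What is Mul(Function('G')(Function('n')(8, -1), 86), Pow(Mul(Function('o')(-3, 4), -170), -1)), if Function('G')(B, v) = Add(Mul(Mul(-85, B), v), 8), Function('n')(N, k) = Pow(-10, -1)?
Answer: Rational(22909, 680) ≈ 33.690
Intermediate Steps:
Function('n')(N, k) = Rational(-1, 10)
Function('o')(J, c) = Mul(4, Pow(Add(-4, Pow(J, 3)), -1)) (Function('o')(J, c) = Mul(4, Pow(Add(-4, Mul(Mul(J, J), J)), -1)) = Mul(4, Pow(Add(-4, Mul(Pow(J, 2), J)), -1)) = Mul(4, Pow(Add(-4, Pow(J, 3)), -1)))
Function('G')(B, v) = Add(8, Mul(-85, B, v)) (Function('G')(B, v) = Add(Mul(-85, B, v), 8) = Add(8, Mul(-85, B, v)))
Mul(Function('G')(Function('n')(8, -1), 86), Pow(Mul(Function('o')(-3, 4), -170), -1)) = Mul(Add(8, Mul(-85, Rational(-1, 10), 86)), Pow(Mul(Mul(4, Pow(Add(-4, Pow(-3, 3)), -1)), -170), -1)) = Mul(Add(8, 731), Pow(Mul(Mul(4, Pow(Add(-4, -27), -1)), -170), -1)) = Mul(739, Pow(Mul(Mul(4, Pow(-31, -1)), -170), -1)) = Mul(739, Pow(Mul(Mul(4, Rational(-1, 31)), -170), -1)) = Mul(739, Pow(Mul(Rational(-4, 31), -170), -1)) = Mul(739, Pow(Rational(680, 31), -1)) = Mul(739, Rational(31, 680)) = Rational(22909, 680)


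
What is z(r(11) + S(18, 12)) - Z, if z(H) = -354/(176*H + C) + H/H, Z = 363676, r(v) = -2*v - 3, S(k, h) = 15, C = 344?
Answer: -1454699/4 ≈ -3.6368e+5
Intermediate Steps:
r(v) = -3 - 2*v
z(H) = 1 - 354/(344 + 176*H) (z(H) = -354/(176*H + 344) + H/H = -354/(344 + 176*H) + 1 = 1 - 354/(344 + 176*H))
z(r(11) + S(18, 12)) - Z = (-5 + 88*((-3 - 2*11) + 15))/(4*(43 + 22*((-3 - 2*11) + 15))) - 1*363676 = (-5 + 88*((-3 - 22) + 15))/(4*(43 + 22*((-3 - 22) + 15))) - 363676 = (-5 + 88*(-25 + 15))/(4*(43 + 22*(-25 + 15))) - 363676 = (-5 + 88*(-10))/(4*(43 + 22*(-10))) - 363676 = (-5 - 880)/(4*(43 - 220)) - 363676 = (1/4)*(-885)/(-177) - 363676 = (1/4)*(-1/177)*(-885) - 363676 = 5/4 - 363676 = -1454699/4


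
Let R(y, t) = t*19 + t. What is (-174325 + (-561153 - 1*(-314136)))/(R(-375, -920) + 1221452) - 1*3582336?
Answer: -2154868455407/601526 ≈ -3.5823e+6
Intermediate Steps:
R(y, t) = 20*t (R(y, t) = 19*t + t = 20*t)
(-174325 + (-561153 - 1*(-314136)))/(R(-375, -920) + 1221452) - 1*3582336 = (-174325 + (-561153 - 1*(-314136)))/(20*(-920) + 1221452) - 1*3582336 = (-174325 + (-561153 + 314136))/(-18400 + 1221452) - 3582336 = (-174325 - 247017)/1203052 - 3582336 = -421342*1/1203052 - 3582336 = -210671/601526 - 3582336 = -2154868455407/601526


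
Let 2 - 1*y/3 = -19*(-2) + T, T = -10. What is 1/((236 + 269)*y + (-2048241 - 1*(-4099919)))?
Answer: 1/2012288 ≈ 4.9695e-7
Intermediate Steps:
y = -78 (y = 6 - 3*(-19*(-2) - 10) = 6 - 3*(38 - 10) = 6 - 3*28 = 6 - 84 = -78)
1/((236 + 269)*y + (-2048241 - 1*(-4099919))) = 1/((236 + 269)*(-78) + (-2048241 - 1*(-4099919))) = 1/(505*(-78) + (-2048241 + 4099919)) = 1/(-39390 + 2051678) = 1/2012288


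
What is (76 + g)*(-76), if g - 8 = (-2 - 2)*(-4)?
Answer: -7600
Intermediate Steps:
g = 24 (g = 8 + (-2 - 2)*(-4) = 8 - 4*(-4) = 8 + 16 = 24)
(76 + g)*(-76) = (76 + 24)*(-76) = 100*(-76) = -7600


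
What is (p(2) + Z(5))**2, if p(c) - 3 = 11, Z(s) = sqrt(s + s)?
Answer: (14 + sqrt(10))**2 ≈ 294.54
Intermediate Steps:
Z(s) = sqrt(2)*sqrt(s) (Z(s) = sqrt(2*s) = sqrt(2)*sqrt(s))
p(c) = 14 (p(c) = 3 + 11 = 14)
(p(2) + Z(5))**2 = (14 + sqrt(2)*sqrt(5))**2 = (14 + sqrt(10))**2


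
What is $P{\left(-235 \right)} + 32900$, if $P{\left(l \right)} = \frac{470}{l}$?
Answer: $32898$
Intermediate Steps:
$P{\left(-235 \right)} + 32900 = \frac{470}{-235} + 32900 = 470 \left(- \frac{1}{235}\right) + 32900 = -2 + 32900 = 32898$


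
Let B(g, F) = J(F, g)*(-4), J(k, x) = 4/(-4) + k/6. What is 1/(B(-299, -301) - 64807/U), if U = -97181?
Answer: 291543/59863555 ≈ 0.0048701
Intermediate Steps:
J(k, x) = -1 + k/6 (J(k, x) = 4*(-1/4) + k*(1/6) = -1 + k/6)
B(g, F) = 4 - 2*F/3 (B(g, F) = (-1 + F/6)*(-4) = 4 - 2*F/3)
1/(B(-299, -301) - 64807/U) = 1/((4 - 2/3*(-301)) - 64807/(-97181)) = 1/((4 + 602/3) - 64807*(-1/97181)) = 1/(614/3 + 64807/97181) = 1/(59863555/291543) = 291543/59863555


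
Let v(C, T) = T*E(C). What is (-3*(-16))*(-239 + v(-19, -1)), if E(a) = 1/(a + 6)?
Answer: -149088/13 ≈ -11468.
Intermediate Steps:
E(a) = 1/(6 + a)
v(C, T) = T/(6 + C)
(-3*(-16))*(-239 + v(-19, -1)) = (-3*(-16))*(-239 - 1/(6 - 19)) = 48*(-239 - 1/(-13)) = 48*(-239 - 1*(-1/13)) = 48*(-239 + 1/13) = 48*(-3106/13) = -149088/13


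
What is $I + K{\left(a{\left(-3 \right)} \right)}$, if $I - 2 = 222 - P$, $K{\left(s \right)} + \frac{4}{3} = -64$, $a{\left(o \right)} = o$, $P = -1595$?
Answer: $\frac{5261}{3} \approx 1753.7$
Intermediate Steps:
$K{\left(s \right)} = - \frac{196}{3}$ ($K{\left(s \right)} = - \frac{4}{3} - 64 = - \frac{196}{3}$)
$I = 1819$ ($I = 2 + \left(222 - -1595\right) = 2 + \left(222 + 1595\right) = 2 + 1817 = 1819$)
$I + K{\left(a{\left(-3 \right)} \right)} = 1819 - \frac{196}{3} = \frac{5261}{3}$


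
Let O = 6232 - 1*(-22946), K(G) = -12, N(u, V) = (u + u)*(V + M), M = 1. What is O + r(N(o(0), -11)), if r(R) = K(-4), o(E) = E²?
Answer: 29166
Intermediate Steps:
N(u, V) = 2*u*(1 + V) (N(u, V) = (u + u)*(V + 1) = (2*u)*(1 + V) = 2*u*(1 + V))
O = 29178 (O = 6232 + 22946 = 29178)
r(R) = -12
O + r(N(o(0), -11)) = 29178 - 12 = 29166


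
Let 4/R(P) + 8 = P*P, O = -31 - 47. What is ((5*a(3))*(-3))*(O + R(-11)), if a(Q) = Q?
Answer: 396450/113 ≈ 3508.4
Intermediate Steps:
O = -78
R(P) = 4/(-8 + P**2) (R(P) = 4/(-8 + P*P) = 4/(-8 + P**2))
((5*a(3))*(-3))*(O + R(-11)) = ((5*3)*(-3))*(-78 + 4/(-8 + (-11)**2)) = (15*(-3))*(-78 + 4/(-8 + 121)) = -45*(-78 + 4/113) = -45*(-8810/113) = 396450/113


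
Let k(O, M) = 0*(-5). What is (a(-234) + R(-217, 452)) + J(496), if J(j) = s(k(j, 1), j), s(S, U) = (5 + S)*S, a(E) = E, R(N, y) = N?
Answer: -451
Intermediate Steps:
k(O, M) = 0
s(S, U) = S*(5 + S)
J(j) = 0 (J(j) = 0*(5 + 0) = 0*5 = 0)
(a(-234) + R(-217, 452)) + J(496) = (-234 - 217) + 0 = -451 + 0 = -451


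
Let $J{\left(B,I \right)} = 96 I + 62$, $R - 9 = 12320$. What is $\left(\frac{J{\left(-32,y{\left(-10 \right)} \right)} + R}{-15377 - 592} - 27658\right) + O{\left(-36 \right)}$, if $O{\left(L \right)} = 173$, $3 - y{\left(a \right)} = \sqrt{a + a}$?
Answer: $- \frac{438920644}{15969} + \frac{64 i \sqrt{5}}{5323} \approx -27486.0 + 0.026885 i$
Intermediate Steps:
$y{\left(a \right)} = 3 - \sqrt{2} \sqrt{a}$ ($y{\left(a \right)} = 3 - \sqrt{a + a} = 3 - \sqrt{2 a} = 3 - \sqrt{2} \sqrt{a}$)
$R = 12329$ ($R = 9 + 12320 = 12329$)
$J{\left(B,I \right)} = 62 + 96 I$
$\left(\frac{J{\left(-32,y{\left(-10 \right)} \right)} + R}{-15377 - 592} - 27658\right) + O{\left(-36 \right)} = \left(\frac{\left(62 + 96 \left(3 - \sqrt{2} \sqrt{-10}\right)\right) + 12329}{-15377 - 592} - 27658\right) + 173 = \left(\frac{\left(62 + 96 \left(3 - \sqrt{2} i \sqrt{10}\right)\right) + 12329}{-15969} - 27658\right) + 173 = \left(\left(\left(62 + 96 \left(3 - 2 i \sqrt{5}\right)\right) + 12329\right) \left(- \frac{1}{15969}\right) - 27658\right) + 173 = \left(\left(\left(62 + \left(288 - 192 i \sqrt{5}\right)\right) + 12329\right) \left(- \frac{1}{15969}\right) - 27658\right) + 173 = \left(\left(\left(350 - 192 i \sqrt{5}\right) + 12329\right) \left(- \frac{1}{15969}\right) - 27658\right) + 173 = \left(\left(12679 - 192 i \sqrt{5}\right) \left(- \frac{1}{15969}\right) - 27658\right) + 173 = \left(\left(- \frac{12679}{15969} + \frac{64 i \sqrt{5}}{5323}\right) - 27658\right) + 173 = \left(- \frac{441683281}{15969} + \frac{64 i \sqrt{5}}{5323}\right) + 173 = - \frac{438920644}{15969} + \frac{64 i \sqrt{5}}{5323}$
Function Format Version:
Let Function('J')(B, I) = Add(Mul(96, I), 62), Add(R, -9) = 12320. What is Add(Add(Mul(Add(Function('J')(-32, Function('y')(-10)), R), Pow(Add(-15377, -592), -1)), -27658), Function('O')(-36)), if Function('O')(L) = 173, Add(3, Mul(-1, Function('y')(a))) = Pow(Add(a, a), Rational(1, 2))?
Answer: Add(Rational(-438920644, 15969), Mul(Rational(64, 5323), I, Pow(5, Rational(1, 2)))) ≈ Add(-27486., Mul(0.026885, I))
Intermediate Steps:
Function('y')(a) = Add(3, Mul(-1, Pow(2, Rational(1, 2)), Pow(a, Rational(1, 2)))) (Function('y')(a) = Add(3, Mul(-1, Pow(Add(a, a), Rational(1, 2)))) = Add(3, Mul(-1, Pow(Mul(2, a), Rational(1, 2)))) = Add(3, Mul(-1, Mul(Pow(2, Rational(1, 2)), Pow(a, Rational(1, 2))))) = Add(3, Mul(-1, Pow(2, Rational(1, 2)), Pow(a, Rational(1, 2)))))
R = 12329 (R = Add(9, 12320) = 12329)
Function('J')(B, I) = Add(62, Mul(96, I))
Add(Add(Mul(Add(Function('J')(-32, Function('y')(-10)), R), Pow(Add(-15377, -592), -1)), -27658), Function('O')(-36)) = Add(Add(Mul(Add(Add(62, Mul(96, Add(3, Mul(-1, Pow(2, Rational(1, 2)), Pow(-10, Rational(1, 2)))))), 12329), Pow(Add(-15377, -592), -1)), -27658), 173) = Add(Add(Mul(Add(Add(62, Mul(96, Add(3, Mul(-1, Pow(2, Rational(1, 2)), Mul(I, Pow(10, Rational(1, 2))))))), 12329), Pow(-15969, -1)), -27658), 173) = Add(Add(Mul(Add(Add(62, Mul(96, Add(3, Mul(-2, I, Pow(5, Rational(1, 2)))))), 12329), Rational(-1, 15969)), -27658), 173) = Add(Add(Mul(Add(Add(62, Add(288, Mul(-192, I, Pow(5, Rational(1, 2))))), 12329), Rational(-1, 15969)), -27658), 173) = Add(Add(Mul(Add(Add(350, Mul(-192, I, Pow(5, Rational(1, 2)))), 12329), Rational(-1, 15969)), -27658), 173) = Add(Add(Mul(Add(12679, Mul(-192, I, Pow(5, Rational(1, 2)))), Rational(-1, 15969)), -27658), 173) = Add(Add(Add(Rational(-12679, 15969), Mul(Rational(64, 5323), I, Pow(5, Rational(1, 2)))), -27658), 173) = Add(Add(Rational(-441683281, 15969), Mul(Rational(64, 5323), I, Pow(5, Rational(1, 2)))), 173) = Add(Rational(-438920644, 15969), Mul(Rational(64, 5323), I, Pow(5, Rational(1, 2))))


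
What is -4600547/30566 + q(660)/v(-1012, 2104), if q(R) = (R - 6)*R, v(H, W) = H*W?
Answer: -55732380721/369787468 ≈ -150.71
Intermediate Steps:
q(R) = R*(-6 + R) (q(R) = (-6 + R)*R = R*(-6 + R))
-4600547/30566 + q(660)/v(-1012, 2104) = -4600547/30566 + (660*(-6 + 660))/((-1012*2104)) = -4600547*1/30566 + (660*654)/(-2129248) = -4600547/30566 + 431640*(-1/2129248) = -4600547/30566 - 4905/24196 = -55732380721/369787468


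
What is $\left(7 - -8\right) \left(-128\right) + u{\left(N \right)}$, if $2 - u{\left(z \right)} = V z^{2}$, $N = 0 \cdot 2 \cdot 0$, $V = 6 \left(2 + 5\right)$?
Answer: $-1918$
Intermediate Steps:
$V = 42$ ($V = 6 \cdot 7 = 42$)
$N = 0$ ($N = 0 \cdot 0 = 0$)
$u{\left(z \right)} = 2 - 42 z^{2}$
$\left(7 - -8\right) \left(-128\right) + u{\left(N \right)} = \left(7 - -8\right) \left(-128\right) + \left(2 - 42 \cdot 0^{2}\right) = \left(7 + 8\right) \left(-128\right) + \left(2 - 0\right) = 15 \left(-128\right) + \left(2 + 0\right) = -1920 + 2 = -1918$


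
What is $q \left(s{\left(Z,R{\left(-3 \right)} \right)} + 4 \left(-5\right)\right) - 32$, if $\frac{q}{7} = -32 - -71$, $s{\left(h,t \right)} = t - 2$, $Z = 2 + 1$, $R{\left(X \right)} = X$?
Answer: $-6857$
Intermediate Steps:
$Z = 3$
$s{\left(h,t \right)} = -2 + t$ ($s{\left(h,t \right)} = t - 2 = -2 + t$)
$q = 273$ ($q = 7 \left(-32 - -71\right) = 7 \left(-32 + 71\right) = 7 \cdot 39 = 273$)
$q \left(s{\left(Z,R{\left(-3 \right)} \right)} + 4 \left(-5\right)\right) - 32 = 273 \left(\left(-2 - 3\right) + 4 \left(-5\right)\right) - 32 = 273 \left(-5 - 20\right) - 32 = 273 \left(-25\right) - 32 = -6825 - 32 = -6857$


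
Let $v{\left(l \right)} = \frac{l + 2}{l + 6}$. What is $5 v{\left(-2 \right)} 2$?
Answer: $0$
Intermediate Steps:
$v{\left(l \right)} = \frac{2 + l}{6 + l}$
$5 v{\left(-2 \right)} 2 = 5 \frac{2 - 2}{6 - 2} \cdot 2 = 5 \cdot \frac{1}{4} \cdot 0 \cdot 2 = 5 \cdot 0 \cdot 2 = 0 \cdot 2 = 0$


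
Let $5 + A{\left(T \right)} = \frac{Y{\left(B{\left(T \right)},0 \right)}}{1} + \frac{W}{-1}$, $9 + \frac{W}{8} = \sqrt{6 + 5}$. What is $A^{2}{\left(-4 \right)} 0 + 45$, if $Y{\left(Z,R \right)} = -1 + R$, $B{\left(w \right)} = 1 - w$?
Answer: $45$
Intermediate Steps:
$W = -72 + 8 \sqrt{11}$ ($W = -72 + 8 \sqrt{6 + 5} = -72 + 8 \sqrt{11} \approx -45.467$)
$A{\left(T \right)} = 66 - 8 \sqrt{11}$ ($A{\left(T \right)} = -5 + \left(\frac{-1 + 0}{1} + \frac{-72 + 8 \sqrt{11}}{-1}\right) = -5 - \left(1 - \left(-72 + 8 \sqrt{11}\right) \left(-1\right)\right) = -5 + \left(-1 + \left(72 - 8 \sqrt{11}\right)\right) = -5 + \left(71 - 8 \sqrt{11}\right) = 66 - 8 \sqrt{11}$)
$A^{2}{\left(-4 \right)} 0 + 45 = \left(66 - 8 \sqrt{11}\right)^{2} \cdot 0 + 45 = 0 + 45 = 45$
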